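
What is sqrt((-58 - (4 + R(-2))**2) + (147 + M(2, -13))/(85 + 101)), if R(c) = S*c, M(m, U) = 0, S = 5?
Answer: I*sqrt(358298)/62 ≈ 9.6545*I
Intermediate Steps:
R(c) = 5*c
sqrt((-58 - (4 + R(-2))**2) + (147 + M(2, -13))/(85 + 101)) = sqrt((-58 - (4 + 5*(-2))**2) + (147 + 0)/(85 + 101)) = sqrt((-58 - (4 - 10)**2) + 147/186) = sqrt((-58 - 1*(-6)**2) + 147*(1/186)) = sqrt((-58 - 1*36) + 49/62) = sqrt((-58 - 36) + 49/62) = sqrt(-94 + 49/62) = sqrt(-5779/62) = I*sqrt(358298)/62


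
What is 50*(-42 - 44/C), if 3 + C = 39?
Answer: -19450/9 ≈ -2161.1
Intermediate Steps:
C = 36 (C = -3 + 39 = 36)
50*(-42 - 44/C) = 50*(-42 - 44/36) = 50*(-42 - 44*1/36) = 50*(-42 - 11/9) = 50*(-389/9) = -19450/9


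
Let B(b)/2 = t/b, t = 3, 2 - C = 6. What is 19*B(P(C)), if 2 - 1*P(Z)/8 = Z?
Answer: 19/8 ≈ 2.3750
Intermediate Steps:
C = -4 (C = 2 - 1*6 = 2 - 6 = -4)
P(Z) = 16 - 8*Z
B(b) = 6/b (B(b) = 2*(3/b) = 6/b)
19*B(P(C)) = 19*(6/(16 - 8*(-4))) = 19*(6/(16 + 32)) = 19*(6/48) = 19*(6*(1/48)) = 19*(⅛) = 19/8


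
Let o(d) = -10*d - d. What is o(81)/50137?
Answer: -891/50137 ≈ -0.017771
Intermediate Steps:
o(d) = -11*d
o(81)/50137 = -11*81/50137 = -891*1/50137 = -891/50137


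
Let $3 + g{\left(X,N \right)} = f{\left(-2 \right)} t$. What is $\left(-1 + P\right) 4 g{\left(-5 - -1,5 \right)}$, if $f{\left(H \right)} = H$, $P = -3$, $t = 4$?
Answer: $176$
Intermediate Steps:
$g{\left(X,N \right)} = -11$ ($g{\left(X,N \right)} = -3 - 8 = -11$)
$\left(-1 + P\right) 4 g{\left(-5 - -1,5 \right)} = \left(-1 - 3\right) 4 \left(-11\right) = \left(-4\right) 4 \left(-11\right) = \left(-16\right) \left(-11\right) = 176$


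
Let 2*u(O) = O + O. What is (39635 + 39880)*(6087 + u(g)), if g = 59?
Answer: 488699190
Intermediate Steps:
u(O) = O (u(O) = (O + O)/2 = (2*O)/2 = O)
(39635 + 39880)*(6087 + u(g)) = (39635 + 39880)*(6087 + 59) = 79515*6146 = 488699190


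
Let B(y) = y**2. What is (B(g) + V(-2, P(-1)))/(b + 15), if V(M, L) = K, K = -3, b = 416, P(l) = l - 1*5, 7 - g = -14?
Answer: 438/431 ≈ 1.0162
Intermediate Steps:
g = 21 (g = 7 - 1*(-14) = 7 + 14 = 21)
P(l) = -5 + l (P(l) = l - 5 = -5 + l)
V(M, L) = -3
(B(g) + V(-2, P(-1)))/(b + 15) = (21**2 - 3)/(416 + 15) = (441 - 3)/431 = 438*(1/431) = 438/431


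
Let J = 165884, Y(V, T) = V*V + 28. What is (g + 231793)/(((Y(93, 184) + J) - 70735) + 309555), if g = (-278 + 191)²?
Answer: 239362/413381 ≈ 0.57903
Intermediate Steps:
Y(V, T) = 28 + V² (Y(V, T) = V² + 28 = 28 + V²)
g = 7569 (g = (-87)² = 7569)
(g + 231793)/(((Y(93, 184) + J) - 70735) + 309555) = (7569 + 231793)/((((28 + 93²) + 165884) - 70735) + 309555) = 239362/((((28 + 8649) + 165884) - 70735) + 309555) = 239362/(((8677 + 165884) - 70735) + 309555) = 239362/((174561 - 70735) + 309555) = 239362/(103826 + 309555) = 239362/413381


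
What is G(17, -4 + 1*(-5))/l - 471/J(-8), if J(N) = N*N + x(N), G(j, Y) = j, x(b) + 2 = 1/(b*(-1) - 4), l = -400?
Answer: -252611/33200 ≈ -7.6088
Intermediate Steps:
x(b) = -2 + 1/(-4 - b) (x(b) = -2 + 1/(b*(-1) - 4) = -2 + 1/(-b - 4) = -2 + 1/(-4 - b))
J(N) = N**2 + (-9 - 2*N)/(4 + N) (J(N) = N*N + (-9 - 2*N)/(4 + N) = N**2 + (-9 - 2*N)/(4 + N))
G(17, -4 + 1*(-5))/l - 471/J(-8) = 17/(-400) - 471*(4 - 8)/(-9 - 2*(-8) + (-8)**2*(4 - 8)) = 17*(-1/400) - 471*(-4/(-9 + 16 + 64*(-4))) = -17/400 - 471*(-4/(-9 + 16 - 256)) = -17/400 - 471/((-1/4*(-249))) = -17/400 - 471/249/4 = -17/400 - 471*4/249 = -17/400 - 628/83 = -252611/33200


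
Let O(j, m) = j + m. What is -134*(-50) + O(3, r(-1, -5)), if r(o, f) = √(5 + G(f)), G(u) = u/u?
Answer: 6703 + √6 ≈ 6705.5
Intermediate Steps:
G(u) = 1
r(o, f) = √6 (r(o, f) = √(5 + 1) = √6)
-134*(-50) + O(3, r(-1, -5)) = -134*(-50) + (3 + √6) = 6700 + (3 + √6) = 6703 + √6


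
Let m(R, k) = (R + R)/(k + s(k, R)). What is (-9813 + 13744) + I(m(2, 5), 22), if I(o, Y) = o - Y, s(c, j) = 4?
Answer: 35185/9 ≈ 3909.4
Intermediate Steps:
m(R, k) = 2*R/(4 + k) (m(R, k) = (R + R)/(k + 4) = (2*R)/(4 + k) = 2*R/(4 + k))
(-9813 + 13744) + I(m(2, 5), 22) = (-9813 + 13744) + (2*2/(4 + 5) - 1*22) = 3931 + (2*2/9 - 22) = 3931 + (2*2*(⅑) - 22) = 3931 + (4/9 - 22) = 3931 - 194/9 = 35185/9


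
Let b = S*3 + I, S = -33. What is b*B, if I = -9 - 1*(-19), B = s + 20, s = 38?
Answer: -5162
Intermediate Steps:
B = 58 (B = 38 + 20 = 58)
I = 10 (I = -9 + 19 = 10)
b = -89 (b = -33*3 + 10 = -99 + 10 = -89)
b*B = -89*58 = -5162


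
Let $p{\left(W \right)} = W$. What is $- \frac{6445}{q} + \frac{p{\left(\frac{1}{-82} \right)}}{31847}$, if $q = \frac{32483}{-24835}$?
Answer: $\frac{417993440247567}{84827860282} \approx 4927.5$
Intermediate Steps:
$q = - \frac{32483}{24835}$ ($q = 32483 \left(- \frac{1}{24835}\right) = - \frac{32483}{24835} \approx -1.308$)
$- \frac{6445}{q} + \frac{p{\left(\frac{1}{-82} \right)}}{31847} = - \frac{6445}{- \frac{32483}{24835}} + \frac{1}{\left(-82\right) 31847} = \left(-6445\right) \left(- \frac{24835}{32483}\right) - \frac{1}{2611454} = \frac{160061575}{32483} - \frac{1}{2611454} = \frac{417993440247567}{84827860282}$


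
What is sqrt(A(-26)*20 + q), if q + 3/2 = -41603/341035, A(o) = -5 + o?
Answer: I*sqrt(289190662181770)/682070 ≈ 24.932*I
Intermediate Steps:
q = -1106311/682070 (q = -3/2 - 41603/341035 = -1106311/682070 ≈ -1.6220)
sqrt(A(-26)*20 + q) = sqrt((-5 - 26)*20 - 1106311/682070) = sqrt(-31*20 - 1106311/682070) = sqrt(-620 - 1106311/682070) = sqrt(-423989711/682070) = I*sqrt(289190662181770)/682070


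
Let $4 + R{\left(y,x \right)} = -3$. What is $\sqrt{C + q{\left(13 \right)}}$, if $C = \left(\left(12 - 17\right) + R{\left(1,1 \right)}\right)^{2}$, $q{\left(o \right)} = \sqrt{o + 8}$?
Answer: $\sqrt{144 + \sqrt{21}} \approx 12.189$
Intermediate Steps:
$R{\left(y,x \right)} = -7$ ($R{\left(y,x \right)} = -4 - 3 = -7$)
$q{\left(o \right)} = \sqrt{8 + o}$
$C = 144$ ($C = \left(\left(12 - 17\right) - 7\right)^{2} = \left(-5 - 7\right)^{2} = \left(-12\right)^{2} = 144$)
$\sqrt{C + q{\left(13 \right)}} = \sqrt{144 + \sqrt{8 + 13}} = \sqrt{144 + \sqrt{21}}$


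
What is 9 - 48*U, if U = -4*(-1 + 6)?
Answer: 969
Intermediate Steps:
U = -20 (U = -4*5 = -20)
9 - 48*U = 9 - 48*(-20) = 9 + 960 = 969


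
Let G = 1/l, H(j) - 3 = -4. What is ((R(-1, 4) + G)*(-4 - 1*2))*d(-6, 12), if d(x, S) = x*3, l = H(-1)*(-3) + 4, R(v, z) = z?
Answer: 3132/7 ≈ 447.43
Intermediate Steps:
H(j) = -1 (H(j) = 3 - 4 = -1)
l = 7 (l = -1*(-3) + 4 = 3 + 4 = 7)
d(x, S) = 3*x
G = ⅐ (G = 1/7 = ⅐ ≈ 0.14286)
((R(-1, 4) + G)*(-4 - 1*2))*d(-6, 12) = ((4 + ⅐)*(-4 - 1*2))*(3*(-6)) = (29*(-4 - 2)/7)*(-18) = ((29/7)*(-6))*(-18) = -174/7*(-18) = 3132/7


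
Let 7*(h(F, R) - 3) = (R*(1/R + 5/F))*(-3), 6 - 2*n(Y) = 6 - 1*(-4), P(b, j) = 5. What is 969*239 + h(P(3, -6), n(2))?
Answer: 1621161/7 ≈ 2.3159e+5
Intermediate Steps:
n(Y) = -2 (n(Y) = 3 - (6 - 1*(-4))/2 = 3 - (6 + 4)/2 = 3 - ½*10 = 3 - 5 = -2)
h(F, R) = 3 - 3*R*(1/R + 5/F)/7 (h(F, R) = 3 + ((R*(1/R + 5/F))*(-3))/7 = 3 + (-3*R*(1/R + 5/F))/7 = 3 - 3*R*(1/R + 5/F)/7)
969*239 + h(P(3, -6), n(2)) = 969*239 + (3/7)*(-5*(-2) + 6*5)/5 = 231591 + (3/7)*(⅕)*(10 + 30) = 231591 + (3/7)*(⅕)*40 = 231591 + 24/7 = 1621161/7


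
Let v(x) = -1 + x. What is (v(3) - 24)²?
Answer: 484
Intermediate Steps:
(v(3) - 24)² = ((-1 + 3) - 24)² = (2 - 24)² = (-22)² = 484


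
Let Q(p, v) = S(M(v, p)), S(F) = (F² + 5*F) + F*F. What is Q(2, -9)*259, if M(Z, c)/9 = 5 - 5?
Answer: 0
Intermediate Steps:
M(Z, c) = 0 (M(Z, c) = 9*(5 - 5) = 9*0 = 0)
S(F) = 2*F² + 5*F (S(F) = (F² + 5*F) + F² = 2*F² + 5*F)
Q(p, v) = 0 (Q(p, v) = 0*(5 + 2*0) = 0*(5 + 0) = 0*5 = 0)
Q(2, -9)*259 = 0*259 = 0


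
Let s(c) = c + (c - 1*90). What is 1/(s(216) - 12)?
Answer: 1/330 ≈ 0.0030303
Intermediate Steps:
s(c) = -90 + 2*c (s(c) = c + (c - 90) = c + (-90 + c) = -90 + 2*c)
1/(s(216) - 12) = 1/((-90 + 2*216) - 12) = 1/((-90 + 432) - 12) = 1/(342 - 12) = 1/330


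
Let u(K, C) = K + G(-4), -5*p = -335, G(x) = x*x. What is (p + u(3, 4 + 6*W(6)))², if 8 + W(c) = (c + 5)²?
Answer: 7396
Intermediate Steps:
G(x) = x²
p = 67 (p = -⅕*(-335) = 67)
W(c) = -8 + (5 + c)² (W(c) = -8 + (c + 5)² = -8 + (5 + c)²)
u(K, C) = 16 + K (u(K, C) = K + (-4)² = K + 16 = 16 + K)
(p + u(3, 4 + 6*W(6)))² = (67 + (16 + 3))² = (67 + 19)² = 86² = 7396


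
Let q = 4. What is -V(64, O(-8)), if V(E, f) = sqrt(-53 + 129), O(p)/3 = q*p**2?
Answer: -2*sqrt(19) ≈ -8.7178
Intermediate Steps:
O(p) = 12*p**2 (O(p) = 3*(4*p**2) = 12*p**2)
V(E, f) = 2*sqrt(19) (V(E, f) = sqrt(76) = 2*sqrt(19))
-V(64, O(-8)) = -2*sqrt(19)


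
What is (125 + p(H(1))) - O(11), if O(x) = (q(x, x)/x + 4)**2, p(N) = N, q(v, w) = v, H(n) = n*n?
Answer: 101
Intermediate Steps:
H(n) = n**2
O(x) = 25 (O(x) = (x/x + 4)**2 = (1 + 4)**2 = 5**2 = 25)
(125 + p(H(1))) - O(11) = (125 + 1**2) - 1*25 = (125 + 1) - 25 = 126 - 25 = 101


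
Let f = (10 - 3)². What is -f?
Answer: -49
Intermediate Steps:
f = 49 (f = 7² = 49)
-f = -1*49 = -49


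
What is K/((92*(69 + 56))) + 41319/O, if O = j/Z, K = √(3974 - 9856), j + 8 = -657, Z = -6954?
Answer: 15122754/35 + I*√5882/11500 ≈ 4.3208e+5 + 0.0066691*I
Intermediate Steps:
j = -665 (j = -8 - 657 = -665)
K = I*√5882 (K = √(-5882) = I*√5882 ≈ 76.694*I)
O = 35/366 (O = -665/(-6954) = -665*(-1/6954) = 35/366 ≈ 0.095628)
K/((92*(69 + 56))) + 41319/O = (I*√5882)/((92*(69 + 56))) + 41319/(35/366) = (I*√5882)/((92*125)) + 41319*(366/35) = (I*√5882)/11500 + 15122754/35 = (I*√5882)*(1/11500) + 15122754/35 = I*√5882/11500 + 15122754/35 = 15122754/35 + I*√5882/11500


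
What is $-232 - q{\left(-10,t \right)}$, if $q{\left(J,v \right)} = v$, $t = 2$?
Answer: $-234$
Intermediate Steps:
$-232 - q{\left(-10,t \right)} = -232 - 2 = -234$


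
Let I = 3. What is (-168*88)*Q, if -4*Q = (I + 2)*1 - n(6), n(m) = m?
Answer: -3696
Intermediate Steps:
Q = ¼ (Q = -((3 + 2)*1 - 1*6)/4 = -(5*1 - 6)/4 = -(5 - 6)/4 = -¼*(-1) = ¼ ≈ 0.25000)
(-168*88)*Q = -168*88*(¼) = -14784*¼ = -3696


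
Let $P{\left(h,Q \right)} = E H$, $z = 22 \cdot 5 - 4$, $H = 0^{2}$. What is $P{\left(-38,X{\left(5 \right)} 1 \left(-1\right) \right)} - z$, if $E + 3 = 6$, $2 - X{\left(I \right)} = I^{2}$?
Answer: $-106$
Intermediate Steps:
$X{\left(I \right)} = 2 - I^{2}$
$E = 3$ ($E = -3 + 6 = 3$)
$H = 0$
$z = 106$ ($z = 110 - 4 = 106$)
$P{\left(h,Q \right)} = 0$ ($P{\left(h,Q \right)} = 3 \cdot 0 = 0$)
$P{\left(-38,X{\left(5 \right)} 1 \left(-1\right) \right)} - z = 0 - 106 = -106$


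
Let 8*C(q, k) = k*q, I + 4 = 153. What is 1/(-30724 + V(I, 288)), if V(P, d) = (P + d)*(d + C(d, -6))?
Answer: 1/740 ≈ 0.0013514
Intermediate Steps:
I = 149 (I = -4 + 153 = 149)
C(q, k) = k*q/8 (C(q, k) = (k*q)/8 = k*q/8)
V(P, d) = d*(P + d)/4 (V(P, d) = (P + d)*(d + (1/8)*(-6)*d) = (P + d)*(d - 3*d/4) = (P + d)*(d/4) = d*(P + d)/4)
1/(-30724 + V(I, 288)) = 1/(-30724 + (1/4)*288*(149 + 288)) = 1/(-30724 + (1/4)*288*437) = 1/(-30724 + 31464) = 1/740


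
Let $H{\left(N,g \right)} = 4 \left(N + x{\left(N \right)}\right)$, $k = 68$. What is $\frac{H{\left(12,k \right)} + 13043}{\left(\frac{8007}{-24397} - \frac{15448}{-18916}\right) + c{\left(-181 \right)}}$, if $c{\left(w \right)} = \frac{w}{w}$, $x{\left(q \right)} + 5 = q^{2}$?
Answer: $\frac{1574500967211}{171729524} \approx 9168.5$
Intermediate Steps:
$x{\left(q \right)} = -5 + q^{2}$
$c{\left(w \right)} = 1$
$H{\left(N,g \right)} = -20 + 4 N + 4 N^{2}$ ($H{\left(N,g \right)} = 4 \left(N + \left(-5 + N^{2}\right)\right) = 4 \left(-5 + N + N^{2}\right) = -20 + 4 N + 4 N^{2}$)
$\frac{H{\left(12,k \right)} + 13043}{\left(\frac{8007}{-24397} - \frac{15448}{-18916}\right) + c{\left(-181 \right)}} = \frac{\left(-20 + 4 \cdot 12 + 4 \cdot 12^{2}\right) + 13043}{\left(\frac{8007}{-24397} - \frac{15448}{-18916}\right) + 1} = \frac{\left(-20 + 48 + 4 \cdot 144\right) + 13043}{\left(8007 \left(- \frac{1}{24397}\right) - - \frac{3862}{4729}\right) + 1} = \frac{\left(-20 + 48 + 576\right) + 13043}{\left(- \frac{8007}{24397} + \frac{3862}{4729}\right) + 1} = \frac{604 + 13043}{\frac{56356111}{115373413} + 1} = \frac{13647}{\frac{171729524}{115373413}} = 13647 \cdot \frac{115373413}{171729524} = \frac{1574500967211}{171729524}$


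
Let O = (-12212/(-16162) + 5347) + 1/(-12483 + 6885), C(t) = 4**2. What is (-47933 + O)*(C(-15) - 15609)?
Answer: 30039093705702073/45237438 ≈ 6.6403e+8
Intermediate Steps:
C(t) = 16
O = 241918754293/45237438 (O = (-12212*(-1/16162) + 5347) + 1/(-5598) = (6106/8081 + 5347) - 1/5598 = 43215213/8081 - 1/5598 = 241918754293/45237438 ≈ 5347.8)
(-47933 + O)*(C(-15) - 15609) = (-47933 + 241918754293/45237438)*(16 - 15609) = -1926447361361/45237438*(-15593) = 30039093705702073/45237438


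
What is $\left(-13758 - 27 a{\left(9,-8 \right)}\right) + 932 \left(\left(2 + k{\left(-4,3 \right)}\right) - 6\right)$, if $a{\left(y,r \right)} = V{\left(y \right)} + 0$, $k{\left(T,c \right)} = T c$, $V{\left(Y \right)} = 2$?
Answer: $-28724$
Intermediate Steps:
$a{\left(y,r \right)} = 2$ ($a{\left(y,r \right)} = 2 + 0 = 2$)
$\left(-13758 - 27 a{\left(9,-8 \right)}\right) + 932 \left(\left(2 + k{\left(-4,3 \right)}\right) - 6\right) = \left(-13758 - 54\right) + 932 \left(\left(2 - 12\right) - 6\right) = -13812 + 932 \left(-10 - 6\right) = -13812 + 932 \left(-16\right) = -13812 - 14912 = -28724$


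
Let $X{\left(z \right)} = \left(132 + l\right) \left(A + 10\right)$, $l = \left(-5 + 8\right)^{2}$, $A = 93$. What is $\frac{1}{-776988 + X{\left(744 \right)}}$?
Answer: $- \frac{1}{762465} \approx -1.3115 \cdot 10^{-6}$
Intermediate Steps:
$l = 9$ ($l = 3^{2} = 9$)
$X{\left(z \right)} = 14523$ ($X{\left(z \right)} = \left(132 + 9\right) \left(93 + 10\right) = 141 \cdot 103 = 14523$)
$\frac{1}{-776988 + X{\left(744 \right)}} = \frac{1}{-776988 + 14523} = \frac{1}{-762465} = - \frac{1}{762465}$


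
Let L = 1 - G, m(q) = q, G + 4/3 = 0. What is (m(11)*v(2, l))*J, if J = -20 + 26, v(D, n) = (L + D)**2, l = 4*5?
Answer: 3718/3 ≈ 1239.3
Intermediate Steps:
G = -4/3 (G = -4/3 + 0 = -4/3 ≈ -1.3333)
l = 20
L = 7/3 (L = 1 - 1*(-4/3) = 1 + 4/3 = 7/3 ≈ 2.3333)
v(D, n) = (7/3 + D)**2
J = 6
(m(11)*v(2, l))*J = (11*((7 + 3*2)**2/9))*6 = (11*((7 + 6)**2/9))*6 = (11*((1/9)*13**2))*6 = (11*((1/9)*169))*6 = (11*(169/9))*6 = (1859/9)*6 = 3718/3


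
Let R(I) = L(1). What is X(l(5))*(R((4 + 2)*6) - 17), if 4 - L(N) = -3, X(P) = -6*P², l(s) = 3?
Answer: 540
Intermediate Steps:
L(N) = 7 (L(N) = 4 - 1*(-3) = 4 + 3 = 7)
R(I) = 7
X(l(5))*(R((4 + 2)*6) - 17) = (-6*3²)*(7 - 17) = -6*9*(-10) = -54*(-10) = 540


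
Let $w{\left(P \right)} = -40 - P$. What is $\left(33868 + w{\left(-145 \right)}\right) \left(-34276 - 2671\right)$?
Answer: $-1255200431$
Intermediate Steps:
$\left(33868 + w{\left(-145 \right)}\right) \left(-34276 - 2671\right) = \left(33868 - -105\right) \left(-34276 - 2671\right) = \left(33868 + \left(-40 + 145\right)\right) \left(-36947\right) = \left(33868 + 105\right) \left(-36947\right) = 33973 \left(-36947\right) = -1255200431$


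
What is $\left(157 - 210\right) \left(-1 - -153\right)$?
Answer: $-8056$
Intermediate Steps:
$\left(157 - 210\right) \left(-1 - -153\right) = - 53 \left(-1 + 153\right) = \left(-53\right) 152 = -8056$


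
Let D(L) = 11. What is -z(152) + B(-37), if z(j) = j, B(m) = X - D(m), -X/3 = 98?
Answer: -457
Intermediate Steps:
X = -294 (X = -3*98 = -294)
B(m) = -305 (B(m) = -294 - 1*11 = -294 - 11 = -305)
-z(152) + B(-37) = -1*152 - 305 = -152 - 305 = -457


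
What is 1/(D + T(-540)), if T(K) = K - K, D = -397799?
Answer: -1/397799 ≈ -2.5138e-6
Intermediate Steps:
T(K) = 0
1/(D + T(-540)) = 1/(-397799 + 0) = 1/(-397799) = -1/397799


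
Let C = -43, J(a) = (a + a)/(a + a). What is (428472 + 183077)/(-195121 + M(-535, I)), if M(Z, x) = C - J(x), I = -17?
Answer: -611549/195165 ≈ -3.1335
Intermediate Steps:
J(a) = 1 (J(a) = (2*a)/((2*a)) = (2*a)*(1/(2*a)) = 1)
M(Z, x) = -44 (M(Z, x) = -43 - 1*1 = -43 - 1 = -44)
(428472 + 183077)/(-195121 + M(-535, I)) = (428472 + 183077)/(-195121 - 44) = 611549/(-195165) = 611549*(-1/195165) = -611549/195165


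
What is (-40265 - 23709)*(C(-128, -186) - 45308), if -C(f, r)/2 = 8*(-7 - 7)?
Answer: 2884203816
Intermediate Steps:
C(f, r) = 224 (C(f, r) = -16*(-7 - 7) = -16*(-14) = -2*(-112) = 224)
(-40265 - 23709)*(C(-128, -186) - 45308) = (-40265 - 23709)*(224 - 45308) = -63974*(-45084) = 2884203816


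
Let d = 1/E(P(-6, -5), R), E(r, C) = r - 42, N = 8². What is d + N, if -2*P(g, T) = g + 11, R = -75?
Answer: 5694/89 ≈ 63.978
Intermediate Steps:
P(g, T) = -11/2 - g/2 (P(g, T) = -(g + 11)/2 = -(11 + g)/2 = -11/2 - g/2)
N = 64
E(r, C) = -42 + r
d = -2/89 (d = 1/(-42 + (-11/2 - ½*(-6))) = 1/(-42 + (-11/2 + 3)) = 1/(-42 - 5/2) = 1/(-89/2) = -2/89 ≈ -0.022472)
d + N = -2/89 + 64 = 5694/89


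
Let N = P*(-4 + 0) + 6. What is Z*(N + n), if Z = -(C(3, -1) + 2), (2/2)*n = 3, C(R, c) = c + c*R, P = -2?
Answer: 34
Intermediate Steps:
C(R, c) = c + R*c
n = 3
N = 14 (N = -2*(-4 + 0) + 6 = -2*(-4) + 6 = 8 + 6 = 14)
Z = 2 (Z = -(-(1 + 3) + 2) = -(-1*4 + 2) = -(-4 + 2) = -1*(-2) = 2)
Z*(N + n) = 2*(14 + 3) = 2*17 = 34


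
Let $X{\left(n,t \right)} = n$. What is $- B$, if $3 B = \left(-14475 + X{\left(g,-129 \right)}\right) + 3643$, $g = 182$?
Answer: $3550$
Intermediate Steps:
$B = -3550$ ($B = \frac{\left(-14475 + 182\right) + 3643}{3} = \frac{-14293 + 3643}{3} = \frac{1}{3} \left(-10650\right) = -3550$)
$- B = \left(-1\right) \left(-3550\right) = 3550$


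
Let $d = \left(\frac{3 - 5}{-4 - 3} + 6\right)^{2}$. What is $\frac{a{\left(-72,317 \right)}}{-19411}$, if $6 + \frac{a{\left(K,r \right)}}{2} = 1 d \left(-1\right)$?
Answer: $\frac{4460}{951139} \approx 0.0046891$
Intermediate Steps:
$d = \frac{1936}{49}$ ($d = \left(- \frac{2}{-7} + 6\right)^{2} = \left(\left(-2\right) \left(- \frac{1}{7}\right) + 6\right)^{2} = \left(\frac{2}{7} + 6\right)^{2} = \left(\frac{44}{7}\right)^{2} = \frac{1936}{49} \approx 39.51$)
$a{\left(K,r \right)} = - \frac{4460}{49}$ ($a{\left(K,r \right)} = -12 + 2 \cdot 1 \cdot \frac{1936}{49} \left(-1\right) = -12 + 2 \cdot \frac{1936}{49} \left(-1\right) = -12 + 2 \left(- \frac{1936}{49}\right) = -12 - \frac{3872}{49} = - \frac{4460}{49}$)
$\frac{a{\left(-72,317 \right)}}{-19411} = - \frac{4460}{49 \left(-19411\right)} = \left(- \frac{4460}{49}\right) \left(- \frac{1}{19411}\right) = \frac{4460}{951139}$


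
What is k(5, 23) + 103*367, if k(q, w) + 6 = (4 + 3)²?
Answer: 37844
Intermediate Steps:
k(q, w) = 43 (k(q, w) = -6 + (4 + 3)² = -6 + 7² = -6 + 49 = 43)
k(5, 23) + 103*367 = 43 + 103*367 = 43 + 37801 = 37844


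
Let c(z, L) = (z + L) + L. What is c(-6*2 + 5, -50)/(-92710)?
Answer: 107/92710 ≈ 0.0011541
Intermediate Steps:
c(z, L) = z + 2*L (c(z, L) = (L + z) + L = z + 2*L)
c(-6*2 + 5, -50)/(-92710) = ((-6*2 + 5) + 2*(-50))/(-92710) = ((-12 + 5) - 100)*(-1/92710) = (-7 - 100)*(-1/92710) = -107*(-1/92710) = 107/92710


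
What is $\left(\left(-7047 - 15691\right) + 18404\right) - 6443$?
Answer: $-10777$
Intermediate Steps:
$\left(\left(-7047 - 15691\right) + 18404\right) - 6443 = \left(-22738 + 18404\right) - 6443 = -4334 - 6443 = -10777$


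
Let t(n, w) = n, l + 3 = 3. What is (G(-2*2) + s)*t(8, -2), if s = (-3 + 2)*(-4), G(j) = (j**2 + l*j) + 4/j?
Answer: 152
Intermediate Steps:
l = 0 (l = -3 + 3 = 0)
G(j) = j**2 + 4/j (G(j) = (j**2 + 0*j) + 4/j = (j**2 + 0) + 4/j = j**2 + 4/j)
s = 4 (s = -1*(-4) = 4)
(G(-2*2) + s)*t(8, -2) = ((4 + (-2*2)**3)/((-2*2)) + 4)*8 = ((4 + (-4)**3)/(-4) + 4)*8 = (-(4 - 64)/4 + 4)*8 = (-1/4*(-60) + 4)*8 = (15 + 4)*8 = 19*8 = 152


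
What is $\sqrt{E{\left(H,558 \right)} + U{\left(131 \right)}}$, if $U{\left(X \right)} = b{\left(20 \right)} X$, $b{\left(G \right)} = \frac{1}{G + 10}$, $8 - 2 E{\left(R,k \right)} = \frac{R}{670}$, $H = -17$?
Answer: $\frac{\sqrt{1354137}}{402} \approx 2.8947$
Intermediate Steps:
$E{\left(R,k \right)} = 4 - \frac{R}{1340}$ ($E{\left(R,k \right)} = 4 - \frac{R \frac{1}{670}}{2} = 4 - \frac{\frac{1}{670} R}{2} = 4 - \frac{R}{1340}$)
$b{\left(G \right)} = \frac{1}{10 + G}$
$U{\left(X \right)} = \frac{X}{30}$ ($U{\left(X \right)} = \frac{X}{10 + 20} = \frac{X}{30}$)
$\sqrt{E{\left(H,558 \right)} + U{\left(131 \right)}} = \sqrt{\left(4 - - \frac{17}{1340}\right) + \frac{1}{30} \cdot 131} = \sqrt{\left(4 + \frac{17}{1340}\right) + \frac{131}{30}} = \sqrt{\frac{5377}{1340} + \frac{131}{30}} = \sqrt{\frac{6737}{804}} = \frac{\sqrt{1354137}}{402}$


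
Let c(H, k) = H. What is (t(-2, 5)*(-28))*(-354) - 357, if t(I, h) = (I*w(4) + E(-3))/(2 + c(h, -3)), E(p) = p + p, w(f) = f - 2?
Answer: -14517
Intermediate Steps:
w(f) = -2 + f
E(p) = 2*p
t(I, h) = (-6 + 2*I)/(2 + h) (t(I, h) = (I*(-2 + 4) + 2*(-3))/(2 + h) = (I*2 - 6)/(2 + h) = (2*I - 6)/(2 + h) = (-6 + 2*I)/(2 + h))
(t(-2, 5)*(-28))*(-354) - 357 = ((2*(-3 - 2)/(2 + 5))*(-28))*(-354) - 357 = ((2*(-5)/7)*(-28))*(-354) - 357 = ((2*(⅐)*(-5))*(-28))*(-354) - 357 = -10/7*(-28)*(-354) - 357 = 40*(-354) - 357 = -14160 - 357 = -14517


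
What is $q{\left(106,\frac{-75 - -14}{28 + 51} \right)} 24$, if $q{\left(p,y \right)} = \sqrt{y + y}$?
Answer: $\frac{24 i \sqrt{9638}}{79} \approx 29.825 i$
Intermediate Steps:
$q{\left(p,y \right)} = \sqrt{2} \sqrt{y}$ ($q{\left(p,y \right)} = \sqrt{2 y} = \sqrt{2} \sqrt{y}$)
$q{\left(106,\frac{-75 - -14}{28 + 51} \right)} 24 = \sqrt{2} \sqrt{\frac{-75 - -14}{28 + 51}} \cdot 24 = \sqrt{2} \sqrt{\frac{-75 + \left(-14 + 28\right)}{79}} \cdot 24 = \sqrt{2} \sqrt{\left(-75 + 14\right) \frac{1}{79}} \cdot 24 = \sqrt{2} \sqrt{\left(-61\right) \frac{1}{79}} \cdot 24 = \sqrt{2} \sqrt{- \frac{61}{79}} \cdot 24 = \sqrt{2} \frac{i \sqrt{4819}}{79} \cdot 24 = \frac{i \sqrt{9638}}{79} \cdot 24 = \frac{24 i \sqrt{9638}}{79}$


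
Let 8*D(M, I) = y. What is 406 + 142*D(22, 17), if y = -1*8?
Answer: 264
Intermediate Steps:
y = -8
D(M, I) = -1 (D(M, I) = (1/8)*(-8) = -1)
406 + 142*D(22, 17) = 406 + 142*(-1) = 406 - 142 = 264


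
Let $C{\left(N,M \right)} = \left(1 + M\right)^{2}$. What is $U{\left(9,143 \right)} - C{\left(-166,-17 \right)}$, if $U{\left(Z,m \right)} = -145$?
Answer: $-401$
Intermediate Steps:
$U{\left(9,143 \right)} - C{\left(-166,-17 \right)} = -145 - \left(1 - 17\right)^{2} = -145 - \left(-16\right)^{2} = -145 - 256 = -401$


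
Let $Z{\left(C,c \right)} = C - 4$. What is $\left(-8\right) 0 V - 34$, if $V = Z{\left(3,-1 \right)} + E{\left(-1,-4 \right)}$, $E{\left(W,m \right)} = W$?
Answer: $-34$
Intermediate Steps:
$Z{\left(C,c \right)} = -4 + C$
$V = -2$ ($V = \left(-4 + 3\right) - 1 = -1 - 1 = -2$)
$\left(-8\right) 0 V - 34 = \left(-8\right) 0 \left(-2\right) - 34 = 0 \left(-2\right) - 34 = 0 - 34 = -34$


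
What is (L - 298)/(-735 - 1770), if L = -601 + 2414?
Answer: -101/167 ≈ -0.60479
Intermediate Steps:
L = 1813
(L - 298)/(-735 - 1770) = (1813 - 298)/(-735 - 1770) = 1515/(-2505) = 1515*(-1/2505) = -101/167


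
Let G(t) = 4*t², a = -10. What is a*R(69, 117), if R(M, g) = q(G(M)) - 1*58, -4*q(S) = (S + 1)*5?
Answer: 477285/2 ≈ 2.3864e+5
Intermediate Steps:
q(S) = -5/4 - 5*S/4 (q(S) = -(S + 1)*5/4 = -(1 + S)*5/4 = -(5 + 5*S)/4 = -5/4 - 5*S/4)
R(M, g) = -237/4 - 5*M² (R(M, g) = (-5/4 - 5*M²) - 1*58 = (-5/4 - 5*M²) - 58 = -237/4 - 5*M²)
a*R(69, 117) = -10*(-237/4 - 5*69²) = -10*(-237/4 - 5*4761) = -10*(-237/4 - 23805) = -10*(-95457/4) = 477285/2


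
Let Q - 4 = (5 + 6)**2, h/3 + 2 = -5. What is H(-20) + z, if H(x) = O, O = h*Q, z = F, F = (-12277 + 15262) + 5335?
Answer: 5695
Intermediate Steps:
F = 8320 (F = 2985 + 5335 = 8320)
h = -21 (h = -6 + 3*(-5) = -6 - 15 = -21)
z = 8320
Q = 125 (Q = 4 + (5 + 6)**2 = 4 + 11**2 = 4 + 121 = 125)
O = -2625 (O = -21*125 = -2625)
H(x) = -2625
H(-20) + z = -2625 + 8320 = 5695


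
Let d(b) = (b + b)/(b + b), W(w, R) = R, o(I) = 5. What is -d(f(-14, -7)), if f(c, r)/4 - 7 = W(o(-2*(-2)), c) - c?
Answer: -1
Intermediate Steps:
f(c, r) = 28 (f(c, r) = 28 + 4*(c - c) = 28 + 4*0 = 28 + 0 = 28)
d(b) = 1 (d(b) = (2*b)/((2*b)) = (2*b)*(1/(2*b)) = 1)
-d(f(-14, -7)) = -1*1 = -1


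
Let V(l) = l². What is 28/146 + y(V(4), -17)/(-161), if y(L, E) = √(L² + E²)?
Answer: 14/73 - √545/161 ≈ 0.046779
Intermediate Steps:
y(L, E) = √(E² + L²)
28/146 + y(V(4), -17)/(-161) = 28/146 + √((-17)² + (4²)²)/(-161) = 28*(1/146) + √(289 + 16²)*(-1/161) = 14/73 + √(289 + 256)*(-1/161) = 14/73 + √545*(-1/161) = 14/73 - √545/161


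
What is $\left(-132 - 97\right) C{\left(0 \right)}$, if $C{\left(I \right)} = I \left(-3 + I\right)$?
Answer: $0$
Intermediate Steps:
$\left(-132 - 97\right) C{\left(0 \right)} = \left(-132 - 97\right) 0 \left(-3 + 0\right) = - 229 \cdot 0 \left(-3\right) = \left(-229\right) 0 = 0$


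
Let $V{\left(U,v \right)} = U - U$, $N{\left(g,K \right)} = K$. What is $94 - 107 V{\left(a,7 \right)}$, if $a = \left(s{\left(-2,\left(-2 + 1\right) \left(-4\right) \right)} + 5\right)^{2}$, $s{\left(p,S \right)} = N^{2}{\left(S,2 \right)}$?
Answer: $94$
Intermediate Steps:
$s{\left(p,S \right)} = 4$ ($s{\left(p,S \right)} = 2^{2} = 4$)
$a = 81$ ($a = \left(4 + 5\right)^{2} = 9^{2} = 81$)
$V{\left(U,v \right)} = 0$
$94 - 107 V{\left(a,7 \right)} = 94 - 0 = 94 + 0 = 94$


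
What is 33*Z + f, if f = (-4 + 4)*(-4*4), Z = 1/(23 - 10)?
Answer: 33/13 ≈ 2.5385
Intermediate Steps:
Z = 1/13 ≈ 0.076923
f = 0 (f = 0*(-16) = 0)
33*Z + f = 33*(1/13) + 0 = 33/13 + 0 = 33/13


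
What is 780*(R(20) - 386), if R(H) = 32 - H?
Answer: -291720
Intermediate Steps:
780*(R(20) - 386) = 780*((32 - 1*20) - 386) = 780*((32 - 20) - 386) = 780*(12 - 386) = 780*(-374) = -291720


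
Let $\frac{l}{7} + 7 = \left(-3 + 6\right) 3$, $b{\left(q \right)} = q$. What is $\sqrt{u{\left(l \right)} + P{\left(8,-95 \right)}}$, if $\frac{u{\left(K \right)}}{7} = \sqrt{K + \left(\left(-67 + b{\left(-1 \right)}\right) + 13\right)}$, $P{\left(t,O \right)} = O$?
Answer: $\sqrt{-95 + 7 i \sqrt{41}} \approx 2.2409 + 10.001 i$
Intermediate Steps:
$l = 14$ ($l = -49 + 7 \left(-3 + 6\right) 3 = -49 + 7 \cdot 3 \cdot 3 = -49 + 7 \cdot 9 = -49 + 63 = 14$)
$u{\left(K \right)} = 7 \sqrt{-55 + K}$ ($u{\left(K \right)} = 7 \sqrt{K + \left(\left(-67 - 1\right) + 13\right)} = 7 \sqrt{K + \left(-68 + 13\right)} = 7 \sqrt{K - 55} = 7 \sqrt{-55 + K}$)
$\sqrt{u{\left(l \right)} + P{\left(8,-95 \right)}} = \sqrt{7 \sqrt{-55 + 14} - 95} = \sqrt{7 \sqrt{-41} - 95} = \sqrt{7 i \sqrt{41} - 95} = \sqrt{-95 + 7 i \sqrt{41}}$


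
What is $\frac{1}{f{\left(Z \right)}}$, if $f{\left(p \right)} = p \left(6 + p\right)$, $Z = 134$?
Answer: $\frac{1}{18760} \approx 5.3305 \cdot 10^{-5}$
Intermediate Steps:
$\frac{1}{f{\left(Z \right)}} = \frac{1}{134 \left(6 + 134\right)} = \frac{1}{134 \cdot 140} = \frac{1}{18760}$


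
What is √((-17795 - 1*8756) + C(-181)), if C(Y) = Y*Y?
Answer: 3*√690 ≈ 78.804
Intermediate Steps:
C(Y) = Y²
√((-17795 - 1*8756) + C(-181)) = √((-17795 - 1*8756) + (-181)²) = √((-17795 - 8756) + 32761) = √(-26551 + 32761) = √6210 = 3*√690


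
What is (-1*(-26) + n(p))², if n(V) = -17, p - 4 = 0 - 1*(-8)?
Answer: 81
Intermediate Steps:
p = 12 (p = 4 + (0 - 1*(-8)) = 4 + (0 + 8) = 4 + 8 = 12)
(-1*(-26) + n(p))² = (-1*(-26) - 17)² = (26 - 17)² = 9² = 81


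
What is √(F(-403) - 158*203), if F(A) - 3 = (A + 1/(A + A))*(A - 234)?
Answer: √863519198/62 ≈ 473.96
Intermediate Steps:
F(A) = 3 + (-234 + A)*(A + 1/(2*A)) (F(A) = 3 + (A + 1/(A + A))*(A - 234) = 3 + (A + 1/(2*A))*(-234 + A) = 3 + (-234 + A)*(A + 1/(2*A)))
√(F(-403) - 158*203) = √((7/2 + (-403)² - 234*(-403) - 117/(-403)) - 158*203) = √((7/2 + 162409 + 94302 - 117*(-1/403)) - 32074) = √((7/2 + 162409 + 94302 + 9/31) - 32074) = √(15916317/62 - 32074) = √(13927729/62) = √863519198/62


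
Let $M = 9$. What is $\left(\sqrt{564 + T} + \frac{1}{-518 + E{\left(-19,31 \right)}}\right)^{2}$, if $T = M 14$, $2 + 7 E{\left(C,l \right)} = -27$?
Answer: $\frac{9217727299}{13359025} - \frac{14 \sqrt{690}}{3655} \approx 689.9$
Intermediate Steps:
$E{\left(C,l \right)} = - \frac{29}{7}$ ($E{\left(C,l \right)} = - \frac{2}{7} + \frac{1}{7} \left(-27\right) = - \frac{2}{7} - \frac{27}{7} = - \frac{29}{7}$)
$T = 126$ ($T = 9 \cdot 14 = 126$)
$\left(\sqrt{564 + T} + \frac{1}{-518 + E{\left(-19,31 \right)}}\right)^{2} = \left(\sqrt{564 + 126} + \frac{1}{-518 - \frac{29}{7}}\right)^{2} = \left(\sqrt{690} + \frac{1}{- \frac{3655}{7}}\right)^{2} = \left(\sqrt{690} - \frac{7}{3655}\right)^{2} = \left(- \frac{7}{3655} + \sqrt{690}\right)^{2}$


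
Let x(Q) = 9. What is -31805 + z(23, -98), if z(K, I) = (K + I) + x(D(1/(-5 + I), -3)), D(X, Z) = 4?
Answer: -31871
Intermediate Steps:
z(K, I) = 9 + I + K (z(K, I) = (K + I) + 9 = (I + K) + 9 = 9 + I + K)
-31805 + z(23, -98) = -31805 + (9 - 98 + 23) = -31805 - 66 = -31871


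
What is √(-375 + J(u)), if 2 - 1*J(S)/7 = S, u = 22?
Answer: I*√515 ≈ 22.694*I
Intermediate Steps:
J(S) = 14 - 7*S
√(-375 + J(u)) = √(-375 + (14 - 7*22)) = √(-375 + (14 - 154)) = √(-375 - 140) = √(-515) = I*√515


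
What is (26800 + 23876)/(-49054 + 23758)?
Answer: -4223/2108 ≈ -2.0033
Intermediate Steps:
(26800 + 23876)/(-49054 + 23758) = 50676/(-25296) = 50676*(-1/25296) = -4223/2108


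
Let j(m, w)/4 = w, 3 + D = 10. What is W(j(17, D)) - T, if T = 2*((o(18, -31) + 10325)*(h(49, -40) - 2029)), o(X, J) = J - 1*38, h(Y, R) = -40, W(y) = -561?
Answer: 42438767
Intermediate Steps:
D = 7 (D = -3 + 10 = 7)
j(m, w) = 4*w
o(X, J) = -38 + J (o(X, J) = J - 38 = -38 + J)
T = -42439328 (T = 2*(((-38 - 31) + 10325)*(-40 - 2029)) = 2*((-69 + 10325)*(-2069)) = 2*(10256*(-2069)) = 2*(-21219664) = -42439328)
W(j(17, D)) - T = -561 - 1*(-42439328) = -561 + 42439328 = 42438767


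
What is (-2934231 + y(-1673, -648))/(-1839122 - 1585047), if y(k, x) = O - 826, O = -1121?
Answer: 59922/69881 ≈ 0.85749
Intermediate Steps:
y(k, x) = -1947 (y(k, x) = -1121 - 826 = -1947)
(-2934231 + y(-1673, -648))/(-1839122 - 1585047) = (-2934231 - 1947)/(-1839122 - 1585047) = -2936178/(-3424169) = -2936178*(-1/3424169) = 59922/69881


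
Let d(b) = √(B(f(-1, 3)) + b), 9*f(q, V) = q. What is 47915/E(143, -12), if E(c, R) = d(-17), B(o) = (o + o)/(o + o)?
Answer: -47915*I/4 ≈ -11979.0*I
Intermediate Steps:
f(q, V) = q/9
B(o) = 1 (B(o) = (2*o)/((2*o)) = (2*o)*(1/(2*o)) = 1)
d(b) = √(1 + b)
E(c, R) = 4*I (E(c, R) = √(1 - 17) = √(-16) = 4*I)
47915/E(143, -12) = 47915/((4*I)) = 47915*(-I/4) = -47915*I/4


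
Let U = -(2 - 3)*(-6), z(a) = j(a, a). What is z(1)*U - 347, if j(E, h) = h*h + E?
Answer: -359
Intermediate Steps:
j(E, h) = E + h² (j(E, h) = h² + E = E + h²)
z(a) = a + a²
U = -6 (U = -1*(-1)*(-6) = 1*(-6) = -6)
z(1)*U - 347 = (1*(1 + 1))*(-6) - 347 = (1*2)*(-6) - 347 = 2*(-6) - 347 = -12 - 347 = -359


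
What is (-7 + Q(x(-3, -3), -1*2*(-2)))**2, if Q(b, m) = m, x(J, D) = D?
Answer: 9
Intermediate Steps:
(-7 + Q(x(-3, -3), -1*2*(-2)))**2 = (-7 - 1*2*(-2))**2 = (-7 - 2*(-2))**2 = (-7 + 4)**2 = (-3)**2 = 9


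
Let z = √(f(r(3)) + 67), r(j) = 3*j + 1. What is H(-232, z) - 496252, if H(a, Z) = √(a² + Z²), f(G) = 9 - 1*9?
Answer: -496252 + √53891 ≈ -4.9602e+5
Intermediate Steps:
r(j) = 1 + 3*j
f(G) = 0 (f(G) = 9 - 9 = 0)
z = √67 (z = √(0 + 67) = √67 ≈ 8.1853)
H(a, Z) = √(Z² + a²)
H(-232, z) - 496252 = √((√67)² + (-232)²) - 496252 = √(67 + 53824) - 496252 = √53891 - 496252 = -496252 + √53891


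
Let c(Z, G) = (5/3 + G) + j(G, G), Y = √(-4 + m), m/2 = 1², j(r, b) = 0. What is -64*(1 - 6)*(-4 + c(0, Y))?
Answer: -2240/3 + 320*I*√2 ≈ -746.67 + 452.55*I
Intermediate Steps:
m = 2 (m = 2*1² = 2*1 = 2)
Y = I*√2 (Y = √(-4 + 2) = √(-2) = I*√2 ≈ 1.4142*I)
c(Z, G) = 5/3 + G (c(Z, G) = (5/3 + G) + 0 = 5/3 + G)
-64*(1 - 6)*(-4 + c(0, Y)) = -64*(1 - 6)*(-4 + (5/3 + I*√2)) = -(-320)*(-7/3 + I*√2) = -64*(35/3 - 5*I*√2) = -2240/3 + 320*I*√2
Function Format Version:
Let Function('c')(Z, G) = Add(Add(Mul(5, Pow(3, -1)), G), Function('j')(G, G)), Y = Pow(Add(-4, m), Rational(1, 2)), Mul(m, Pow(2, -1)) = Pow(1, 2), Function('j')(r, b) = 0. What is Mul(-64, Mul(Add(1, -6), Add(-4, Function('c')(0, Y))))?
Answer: Add(Rational(-2240, 3), Mul(320, I, Pow(2, Rational(1, 2)))) ≈ Add(-746.67, Mul(452.55, I))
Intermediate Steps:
m = 2 (m = Mul(2, Pow(1, 2)) = Mul(2, 1) = 2)
Y = Mul(I, Pow(2, Rational(1, 2))) (Y = Pow(Add(-4, 2), Rational(1, 2)) = Pow(-2, Rational(1, 2)) = Mul(I, Pow(2, Rational(1, 2))) ≈ Mul(1.4142, I))
Function('c')(Z, G) = Add(Rational(5, 3), G) (Function('c')(Z, G) = Add(Add(Mul(5, Pow(3, -1)), G), 0) = Add(Add(Mul(5, Rational(1, 3)), G), 0) = Add(Add(Rational(5, 3), G), 0) = Add(Rational(5, 3), G))
Mul(-64, Mul(Add(1, -6), Add(-4, Function('c')(0, Y)))) = Mul(-64, Mul(Add(1, -6), Add(-4, Add(Rational(5, 3), Mul(I, Pow(2, Rational(1, 2))))))) = Mul(-64, Mul(-5, Add(Rational(-7, 3), Mul(I, Pow(2, Rational(1, 2)))))) = Mul(-64, Add(Rational(35, 3), Mul(-5, I, Pow(2, Rational(1, 2))))) = Add(Rational(-2240, 3), Mul(320, I, Pow(2, Rational(1, 2))))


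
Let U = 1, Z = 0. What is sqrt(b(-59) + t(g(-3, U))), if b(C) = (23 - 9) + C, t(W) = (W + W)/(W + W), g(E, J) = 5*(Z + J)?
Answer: 2*I*sqrt(11) ≈ 6.6332*I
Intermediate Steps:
g(E, J) = 5*J (g(E, J) = 5*(0 + J) = 5*J)
t(W) = 1 (t(W) = (2*W)/((2*W)) = (2*W)*(1/(2*W)) = 1)
b(C) = 14 + C
sqrt(b(-59) + t(g(-3, U))) = sqrt((14 - 59) + 1) = sqrt(-45 + 1) = sqrt(-44) = 2*I*sqrt(11)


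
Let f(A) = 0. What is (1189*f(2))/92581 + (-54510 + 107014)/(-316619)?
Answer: -52504/316619 ≈ -0.16583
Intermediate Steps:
(1189*f(2))/92581 + (-54510 + 107014)/(-316619) = (1189*0)/92581 + (-54510 + 107014)/(-316619) = 0*(1/92581) + 52504*(-1/316619) = 0 - 52504/316619 = -52504/316619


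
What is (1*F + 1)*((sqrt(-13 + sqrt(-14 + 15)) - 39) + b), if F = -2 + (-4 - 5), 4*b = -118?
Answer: 685 - 20*I*sqrt(3) ≈ 685.0 - 34.641*I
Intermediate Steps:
b = -59/2 (b = (1/4)*(-118) = -59/2 ≈ -29.500)
F = -11 (F = -2 - 9 = -11)
(1*F + 1)*((sqrt(-13 + sqrt(-14 + 15)) - 39) + b) = (1*(-11) + 1)*((sqrt(-13 + sqrt(-14 + 15)) - 39) - 59/2) = (-11 + 1)*((sqrt(-13 + sqrt(1)) - 39) - 59/2) = -10*((sqrt(-13 + 1) - 39) - 59/2) = -10*((sqrt(-12) - 39) - 59/2) = -10*((2*I*sqrt(3) - 39) - 59/2) = -10*((-39 + 2*I*sqrt(3)) - 59/2) = -10*(-137/2 + 2*I*sqrt(3)) = 685 - 20*I*sqrt(3)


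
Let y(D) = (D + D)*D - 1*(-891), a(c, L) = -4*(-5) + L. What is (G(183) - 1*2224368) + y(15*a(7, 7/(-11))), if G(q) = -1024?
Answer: -248748571/121 ≈ -2.0558e+6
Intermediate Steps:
a(c, L) = 20 + L
y(D) = 891 + 2*D² (y(D) = (2*D)*D + 891 = 2*D² + 891 = 891 + 2*D²)
(G(183) - 1*2224368) + y(15*a(7, 7/(-11))) = (-1024 - 1*2224368) + (891 + 2*(15*(20 + 7/(-11)))²) = (-1024 - 2224368) + (891 + 2*(15*(20 + 7*(-1/11)))²) = -2225392 + (891 + 2*(15*(20 - 7/11))²) = -2225392 + (891 + 2*(15*(213/11))²) = -2225392 + (891 + 2*(3195/11)²) = -2225392 + (891 + 2*(10208025/121)) = -2225392 + (891 + 20416050/121) = -2225392 + 20523861/121 = -248748571/121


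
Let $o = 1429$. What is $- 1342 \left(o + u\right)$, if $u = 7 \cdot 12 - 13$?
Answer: $-2013000$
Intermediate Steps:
$u = 71$ ($u = 84 - 13 = 71$)
$- 1342 \left(o + u\right) = - 1342 \left(1429 + 71\right) = \left(-1342\right) 1500 = -2013000$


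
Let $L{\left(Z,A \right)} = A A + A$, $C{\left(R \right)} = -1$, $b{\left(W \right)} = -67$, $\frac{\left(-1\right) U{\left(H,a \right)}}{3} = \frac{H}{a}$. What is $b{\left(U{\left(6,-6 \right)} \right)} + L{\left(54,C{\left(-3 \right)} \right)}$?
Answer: $-67$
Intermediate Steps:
$U{\left(H,a \right)} = - \frac{3 H}{a}$ ($U{\left(H,a \right)} = - 3 \frac{H}{a} = - \frac{3 H}{a}$)
$L{\left(Z,A \right)} = A + A^{2}$ ($L{\left(Z,A \right)} = A^{2} + A = A + A^{2}$)
$b{\left(U{\left(6,-6 \right)} \right)} + L{\left(54,C{\left(-3 \right)} \right)} = -67 - \left(1 - 1\right) = -67 - 0 = -67 + 0 = -67$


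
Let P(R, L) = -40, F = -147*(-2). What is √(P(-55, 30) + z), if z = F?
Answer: √254 ≈ 15.937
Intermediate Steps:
F = 294 (F = -21*(-14) = 294)
z = 294
√(P(-55, 30) + z) = √(-40 + 294) = √254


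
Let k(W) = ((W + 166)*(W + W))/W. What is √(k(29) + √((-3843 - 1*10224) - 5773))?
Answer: √(390 + 8*I*√310) ≈ 20.058 + 3.5112*I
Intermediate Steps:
k(W) = 332 + 2*W (k(W) = ((166 + W)*(2*W))/W = (2*W*(166 + W))/W = 332 + 2*W)
√(k(29) + √((-3843 - 1*10224) - 5773)) = √((332 + 2*29) + √((-3843 - 1*10224) - 5773)) = √((332 + 58) + √((-3843 - 10224) - 5773)) = √(390 + √(-14067 - 5773)) = √(390 + √(-19840)) = √(390 + 8*I*√310)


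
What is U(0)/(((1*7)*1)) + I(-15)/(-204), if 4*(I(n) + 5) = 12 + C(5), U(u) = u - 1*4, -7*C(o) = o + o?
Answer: -533/952 ≈ -0.55987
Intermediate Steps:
C(o) = -2*o/7 (C(o) = -(o + o)/7 = -2*o/7)
U(u) = -4 + u (U(u) = u - 4 = -4 + u)
I(n) = -33/14 (I(n) = -5 + (12 - 2/7*5)/4 = -5 + (12 - 10/7)/4 = -5 + (1/4)*(74/7) = -5 + 37/14 = -33/14)
U(0)/(((1*7)*1)) + I(-15)/(-204) = (-4 + 0)/(((1*7)*1)) - 33/14/(-204) = -4/(7*1) - 33/14*(-1/204) = -4/7 + 11/952 = -533/952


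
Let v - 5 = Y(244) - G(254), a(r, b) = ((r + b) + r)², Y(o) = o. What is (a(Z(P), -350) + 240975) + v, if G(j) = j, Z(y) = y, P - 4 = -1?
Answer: 359306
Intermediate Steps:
P = 3 (P = 4 - 1 = 3)
a(r, b) = (b + 2*r)² (a(r, b) = ((b + r) + r)² = (b + 2*r)²)
v = -5 (v = 5 + (244 - 1*254) = 5 + (244 - 254) = 5 - 10 = -5)
(a(Z(P), -350) + 240975) + v = ((-350 + 2*3)² + 240975) - 5 = ((-350 + 6)² + 240975) - 5 = ((-344)² + 240975) - 5 = (118336 + 240975) - 5 = 359311 - 5 = 359306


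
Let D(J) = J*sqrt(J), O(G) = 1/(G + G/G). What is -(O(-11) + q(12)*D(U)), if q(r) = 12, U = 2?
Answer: 1/10 - 24*sqrt(2) ≈ -33.841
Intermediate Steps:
O(G) = 1/(1 + G) (O(G) = 1/(G + 1) = 1/(1 + G))
D(J) = J**(3/2)
-(O(-11) + q(12)*D(U)) = -(1/(1 - 11) + 12*2**(3/2)) = -(1/(-10) + 12*(2*sqrt(2))) = -(-1/10 + 24*sqrt(2)) = 1/10 - 24*sqrt(2)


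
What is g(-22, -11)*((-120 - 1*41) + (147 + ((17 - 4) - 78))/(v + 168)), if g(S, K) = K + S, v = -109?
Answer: 310761/59 ≈ 5267.1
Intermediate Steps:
g(-22, -11)*((-120 - 1*41) + (147 + ((17 - 4) - 78))/(v + 168)) = (-11 - 22)*((-120 - 1*41) + (147 + ((17 - 4) - 78))/(-109 + 168)) = -33*((-120 - 41) + (147 + (13 - 78))/59) = -33*(-161 + (147 - 65)*(1/59)) = -33*(-161 + 82*(1/59)) = -33*(-161 + 82/59) = -33*(-9417/59) = 310761/59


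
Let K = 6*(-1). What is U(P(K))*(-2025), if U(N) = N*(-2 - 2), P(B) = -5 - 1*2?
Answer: -56700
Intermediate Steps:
K = -6
P(B) = -7 (P(B) = -5 - 2 = -7)
U(N) = -4*N (U(N) = N*(-4) = -4*N)
U(P(K))*(-2025) = -4*(-7)*(-2025) = 28*(-2025) = -56700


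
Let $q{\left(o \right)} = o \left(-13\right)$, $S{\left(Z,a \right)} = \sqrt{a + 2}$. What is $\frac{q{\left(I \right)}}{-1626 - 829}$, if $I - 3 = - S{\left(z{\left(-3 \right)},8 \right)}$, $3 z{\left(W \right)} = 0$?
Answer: $\frac{39}{2455} - \frac{13 \sqrt{10}}{2455} \approx -0.00085931$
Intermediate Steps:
$z{\left(W \right)} = 0$ ($z{\left(W \right)} = \frac{1}{3} \cdot 0 = 0$)
$S{\left(Z,a \right)} = \sqrt{2 + a}$
$I = 3 - \sqrt{10}$ ($I = 3 - \sqrt{2 + 8} = 3 - \sqrt{10} \approx -0.16228$)
$q{\left(o \right)} = - 13 o$
$\frac{q{\left(I \right)}}{-1626 - 829} = \frac{\left(-13\right) \left(3 - \sqrt{10}\right)}{-1626 - 829} = \frac{-39 + 13 \sqrt{10}}{-2455} = - \frac{-39 + 13 \sqrt{10}}{2455} = \frac{39}{2455} - \frac{13 \sqrt{10}}{2455}$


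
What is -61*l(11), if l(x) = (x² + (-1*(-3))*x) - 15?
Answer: -8479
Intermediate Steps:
l(x) = -15 + x² + 3*x (l(x) = (x² + 3*x) - 15 = -15 + x² + 3*x)
-61*l(11) = -61*(-15 + 11² + 3*11) = -61*(-15 + 121 + 33) = -61*139 = -8479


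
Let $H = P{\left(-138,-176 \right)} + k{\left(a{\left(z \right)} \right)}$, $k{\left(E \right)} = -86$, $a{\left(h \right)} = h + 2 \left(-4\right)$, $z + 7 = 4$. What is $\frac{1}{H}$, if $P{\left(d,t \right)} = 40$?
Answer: $- \frac{1}{46} \approx -0.021739$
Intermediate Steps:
$z = -3$ ($z = -7 + 4 = -3$)
$a{\left(h \right)} = -8 + h$ ($a{\left(h \right)} = h - 8 = -8 + h$)
$H = -46$ ($H = 40 - 86 = -46$)
$\frac{1}{H} = \frac{1}{-46} = - \frac{1}{46}$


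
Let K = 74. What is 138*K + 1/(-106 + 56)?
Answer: 510599/50 ≈ 10212.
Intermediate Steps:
138*K + 1/(-106 + 56) = 138*74 + 1/(-106 + 56) = 10212 + 1/(-50) = 10212 - 1/50 = 510599/50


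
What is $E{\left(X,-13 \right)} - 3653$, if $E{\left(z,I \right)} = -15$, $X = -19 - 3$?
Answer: $-3668$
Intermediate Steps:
$X = -22$
$E{\left(X,-13 \right)} - 3653 = -15 - 3653 = -3668$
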